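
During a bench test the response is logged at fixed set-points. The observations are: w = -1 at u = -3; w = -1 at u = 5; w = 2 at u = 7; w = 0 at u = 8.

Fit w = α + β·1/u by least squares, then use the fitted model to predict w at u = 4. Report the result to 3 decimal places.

The normal system XᵀX·[α, β]ᵀ = Xᵀw is [[4, 113/840]; [113/840, 132049/705600]]·[α, β]ᵀ = [0, 44/105]ᵀ.
det = 4·(132049/705600) − (113/840)² = 171809/235200.
α = (0·(132049/705600) − (113/840)·(44/105))/(171809/235200) = -3616/46857; β = (4·(44/105) − (113/840)·0)/(171809/235200) = 35840/15619.
At u = 4: ŵ = (-3616/46857)·(1) + (35840/15619)·(1/4) = 23264/46857.

ŵ = 0.496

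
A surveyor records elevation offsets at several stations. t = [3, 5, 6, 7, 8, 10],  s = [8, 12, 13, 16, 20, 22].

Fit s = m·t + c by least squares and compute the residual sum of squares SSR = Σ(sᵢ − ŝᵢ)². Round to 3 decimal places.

SSR = 4.418

The normal system XᵀX·[m, c]ᵀ = Xᵀs is [[283, 39]; [39, 6]]·[m, c]ᵀ = [654, 91]ᵀ.
Determinant 283·6 − 39² = 177.
m = (654·6 − 39·91)/177 = 125/59; c = (283·91 − 39·654)/177 = 247/177.
Residuals: 44/177, 2/177, -196/177, -40/177, 293/177, -103/177; SSR = 782/177.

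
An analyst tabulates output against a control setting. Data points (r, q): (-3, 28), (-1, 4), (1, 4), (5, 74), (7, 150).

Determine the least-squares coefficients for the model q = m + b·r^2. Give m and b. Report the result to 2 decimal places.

m = 0.51, b = 3.03

Forming XᵀX = [[5, 85]; [85, 3109]] and Xᵀq = [260, 9460]ᵀ gives XᵀX·[m, b]ᵀ = Xᵀq.
Δ = 5·3109 − 85² = 8320.
m = (260·3109 − 85·9460)/8320 = 53/104; b = (5·9460 − 85·260)/8320 = 315/104.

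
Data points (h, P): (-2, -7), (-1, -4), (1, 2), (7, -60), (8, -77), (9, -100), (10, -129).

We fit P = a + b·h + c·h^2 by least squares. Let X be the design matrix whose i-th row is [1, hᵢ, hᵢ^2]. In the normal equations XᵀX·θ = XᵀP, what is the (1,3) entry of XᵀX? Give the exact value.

300

Row 1 ↔ basis 1, column 3 ↔ basis h^2, so (XᵀX)_{1,3} = Σᵢ h^2 = (1)·(4) + (1)·(1) + (1)·(1) + (1)·(49) + (1)·(64) + (1)·(81) + (1)·(100) = 300.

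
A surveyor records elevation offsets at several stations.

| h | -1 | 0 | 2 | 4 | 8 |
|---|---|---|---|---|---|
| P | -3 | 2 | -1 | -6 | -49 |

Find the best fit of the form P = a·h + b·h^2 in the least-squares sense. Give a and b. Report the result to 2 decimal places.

AᵀA·[a, b]ᵀ = AᵀP reads: 85·a + 583·b = -415;  583·a + 4369·b = -3239.
(Σh·h = 85, Σh·h^2 = 583, Σh^2·h^2 = 4369, Σh·P = -415, Σh^2·P = -3239.)
det = 85·4369 − 583² = 31476.
a = ((-415)·4369 − 583·(-3239))/31476 = 37601/15738; b = (85·(-3239) − 583·(-415))/31476 = -16685/15738.

a = 2.39, b = -1.06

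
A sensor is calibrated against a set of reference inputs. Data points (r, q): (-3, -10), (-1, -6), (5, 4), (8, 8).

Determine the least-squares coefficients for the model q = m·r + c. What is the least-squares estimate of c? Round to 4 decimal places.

Compute the Gram sums: Σr·r = 99, Σr = 9, Σ1 = 4.
Moment sums: Σr·q = 120, Σq = -4.
So AᵀA·[m, c]ᵀ = Aᵀq: [[99, 9]; [9, 4]]·[m, c]ᵀ = [120, -4]ᵀ.
Eliminating c: 4·(row 1) − 9·(row 2) gives 315·m = 4·120 − 9·(-4) = 516, so m = 172/105.
Then c = ((-4) − 9·(172/105))/4 = -164/35.

c = -4.6857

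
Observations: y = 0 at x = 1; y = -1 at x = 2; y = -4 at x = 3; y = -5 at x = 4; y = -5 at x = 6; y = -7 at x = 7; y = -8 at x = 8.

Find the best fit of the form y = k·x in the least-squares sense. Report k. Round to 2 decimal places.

The normal equations are: 179·k = -177.
k = (-177)/179 = -0.988827.

k = -0.99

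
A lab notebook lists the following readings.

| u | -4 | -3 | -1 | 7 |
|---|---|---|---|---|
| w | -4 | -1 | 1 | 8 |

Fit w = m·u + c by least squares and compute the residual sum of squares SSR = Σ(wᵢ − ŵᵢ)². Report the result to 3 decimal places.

Entries of MᵀM: Σu·u = 75, Σu = -1, Σ1 = 4.
And Σu·w = 74, Σw = 4.
MᵀM·[m, c]ᵀ = Mᵀw becomes [[75, -1]; [-1, 4]]·[m, c]ᵀ = [74, 4]ᵀ.
Δ = 75·4 − (-1)² = 299.
m = (74·4 − (-1)·4)/299 = 300/299; c = (75·4 − (-1)·74)/299 = 374/299.
Residuals: -370/299, 227/299, 225/299, -82/299; SSR = 822/299.

SSR = 2.749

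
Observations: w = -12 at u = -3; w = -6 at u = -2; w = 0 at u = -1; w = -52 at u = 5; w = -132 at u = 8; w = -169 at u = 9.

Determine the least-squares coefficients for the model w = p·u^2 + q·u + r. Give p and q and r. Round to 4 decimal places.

Sums needed: Σu^2·u^2 = 11380, Σu^2·u = 1330, Σu^2 = 184, Σu·u = 184, Σu = 16, Σ1 = 6.
For Aᵀw: Σu^2·w = -23569, Σu·w = -2789, Σw = -371.
Solving the 3×3 system (Gaussian elimination) gives p = -4759/2382, q = -2069/2382, r = 1391/794.

p = -1.9979, q = -0.8686, r = 1.7519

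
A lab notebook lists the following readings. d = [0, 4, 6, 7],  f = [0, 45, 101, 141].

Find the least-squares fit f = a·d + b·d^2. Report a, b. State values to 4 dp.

a = -0.8474, b = 2.9833

Entries of XᵀX: Σd·d = 101, Σd·d^2 = 623, Σd^2·d^2 = 3953.
Right-hand side: Σd·f = 1773, Σd^2·f = 11265.
XᵀX·[a, b]ᵀ = Xᵀf becomes [[101, 623]; [623, 3953]]·[a, b]ᵀ = [1773, 11265]ᵀ.
det = 101·3953 − 623² = 11124.
a = (1773·3953 − 623·11265)/11124 = -1571/1854; b = (101·11265 − 623·1773)/11124 = 5531/1854.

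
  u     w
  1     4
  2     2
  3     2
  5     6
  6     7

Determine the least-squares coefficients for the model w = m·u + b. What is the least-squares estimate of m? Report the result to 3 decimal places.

m = 0.849

Setting ∂/∂m … = 0 gives: 75·m + 17·b = 86;  17·m + 5·b = 21.
Eliminating b: 5·(row 1) − 17·(row 2) gives 86·m = 5·86 − 17·21 = 73, so m = 73/86.
Then b = (21 − 17·(73/86))/5 = 113/86.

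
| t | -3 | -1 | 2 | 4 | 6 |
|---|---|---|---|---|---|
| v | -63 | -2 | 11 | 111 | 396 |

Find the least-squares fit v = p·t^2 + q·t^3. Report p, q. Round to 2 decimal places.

p = -1.03, q = 2.00

Compute the Gram sums: Σt^2·t^2 = 1650, Σt^2·t^3 = 8588, Σt^3·t^3 = 51546.
For Aᵀv: Σt^2·v = 15507, Σt^3·v = 94431.
So AᵀA·[p, q]ᵀ = Aᵀv: [[1650, 8588]; [8588, 51546]]·[p, q]ᵀ = [15507, 94431]ᵀ.
Δ = 1650·51546 − 8588² = 11297156.
p = (15507·51546 − 8588·94431)/11297156 = -5824803/5648578; q = (1650·94431 − 8588·15507)/11297156 = 11318517/5648578.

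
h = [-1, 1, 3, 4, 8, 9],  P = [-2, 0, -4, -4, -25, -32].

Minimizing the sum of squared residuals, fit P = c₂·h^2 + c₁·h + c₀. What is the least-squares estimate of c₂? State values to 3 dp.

Normal-equation sums: Σh^2·h^2 = 10996, Σh^2·h = 1332, Σh^2 = 172, Σh·h = 172, Σh = 24, Σ1 = 6.
For XᵀP: Σh^2·P = -4294, Σh·P = -514, ΣP = -67.
Normal equations: [[10996, 1332, 172]; [1332, 172, 24]; [172, 24, 6]]·[c₂, c₁, c₀]ᵀ = [-4294, -514, -67]ᵀ.
Inverting the 3×3 Gram matrix, [c₂, c₁, c₀]ᵀ = [-8231/17336, 13633/17336, -6081/8668]ᵀ.

c₂ = -0.475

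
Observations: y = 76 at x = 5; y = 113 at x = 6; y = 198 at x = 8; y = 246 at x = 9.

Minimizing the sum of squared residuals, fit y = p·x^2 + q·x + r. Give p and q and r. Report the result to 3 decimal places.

p = 1.833, q = 16.833, r = -54.000

Compute the Gram sums: Σx^2·x^2 = 12578, Σx^2·x = 1582, Σx^2 = 206, Σx·x = 206, Σx = 28, Σ1 = 4.
For Mᵀy: Σx^2·y = 38566, Σx·y = 4856, Σy = 633.
So MᵀM·[p, q, r]ᵀ = Mᵀy: [[12578, 1582, 206]; [1582, 206, 28]; [206, 28, 4]]·[p, q, r]ᵀ = [38566, 4856, 633]ᵀ.
Row-reducing yields p = 11/6, q = 101/6, r = -54.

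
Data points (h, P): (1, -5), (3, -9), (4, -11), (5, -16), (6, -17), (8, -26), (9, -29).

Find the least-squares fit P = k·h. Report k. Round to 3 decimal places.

MᵀM·[k]ᵀ = MᵀP reads: 232·k = -727.
Hence k = -727 / 232 ≈ -3.13362.

k = -3.134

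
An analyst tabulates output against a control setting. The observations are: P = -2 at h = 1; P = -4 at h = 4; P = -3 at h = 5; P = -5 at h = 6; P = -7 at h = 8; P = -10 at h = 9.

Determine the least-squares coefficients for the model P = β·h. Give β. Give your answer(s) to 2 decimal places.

β = -0.94

The normal equations are: 223·β = -209.
β = (-209)/223 = -0.93722.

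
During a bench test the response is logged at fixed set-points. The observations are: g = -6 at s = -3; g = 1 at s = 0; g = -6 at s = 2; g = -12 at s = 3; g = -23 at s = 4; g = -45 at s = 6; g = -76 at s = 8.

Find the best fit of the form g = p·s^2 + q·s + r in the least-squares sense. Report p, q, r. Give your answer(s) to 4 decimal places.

The normal equations are: 5826·p + 800·q + 138·r = -7038;  800·p + 138·q + 20·r = -1000;  138·p + 20·q + 7·r = -167.
(Σs^2·s^2 = 5826, Σs^2·s = 800, Σs^2 = 138, Σs·s = 138, Σs = 20, Σ1 = 7, Σs^2·g = -7038, Σs·g = -1000, Σg = -167.)
Solving the 3×3 system (Gaussian elimination) gives p = -158790/151361, q = -182010/151361, r = 39419/151361.

p = -1.0491, q = -1.2025, r = 0.2604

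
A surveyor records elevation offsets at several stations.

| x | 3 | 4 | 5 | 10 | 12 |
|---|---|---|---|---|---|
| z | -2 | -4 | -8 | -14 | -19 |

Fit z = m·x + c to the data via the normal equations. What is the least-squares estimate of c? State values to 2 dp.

c = 2.55

Forming AᵀA = [[294, 34]; [34, 5]] and Aᵀz = [-430, -47]ᵀ gives AᵀA·[m, c]ᵀ = Aᵀz.
Determinant 294·5 − 34² = 314.
m = ((-430)·5 − 34·(-47))/314 = -276/157; c = (294·(-47) − 34·(-430))/314 = 401/157.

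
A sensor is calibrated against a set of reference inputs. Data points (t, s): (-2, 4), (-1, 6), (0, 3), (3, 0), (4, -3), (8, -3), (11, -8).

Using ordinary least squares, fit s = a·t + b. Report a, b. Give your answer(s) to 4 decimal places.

a = -0.9662, b = 3.0318

Entries of AᵀA: Σt·t = 215, Σt = 23, Σ1 = 7.
Moment sums: Σt·s = -138, Σs = -1.
AᵀA·[a, b]ᵀ = Aᵀs becomes [[215, 23]; [23, 7]]·[a, b]ᵀ = [-138, -1]ᵀ.
Δ = 215·7 − 23² = 976.
a = ((-138)·7 − 23·(-1))/976 = -943/976; b = (215·(-1) − 23·(-138))/976 = 2959/976.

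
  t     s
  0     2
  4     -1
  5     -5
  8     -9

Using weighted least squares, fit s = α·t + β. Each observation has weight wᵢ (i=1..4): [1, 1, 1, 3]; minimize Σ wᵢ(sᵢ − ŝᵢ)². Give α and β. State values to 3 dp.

α = -1.447, β = 2.790

Sums needed: Σwᵢ·t·t = 233, Σwᵢ·t = 33, Σwᵢ·1 = 6.
And Σwᵢ·t·s = -245, Σwᵢ·s = -31.
So AᵀWA·[α, β]ᵀ = AᵀWs: [[233, 33]; [33, 6]]·[α, β]ᵀ = [-245, -31]ᵀ.
Δ = 233·6 − 33² = 309.
α = ((-245)·6 − 33·(-31))/309 = -149/103; β = (233·(-31) − 33·(-245))/309 = 862/309.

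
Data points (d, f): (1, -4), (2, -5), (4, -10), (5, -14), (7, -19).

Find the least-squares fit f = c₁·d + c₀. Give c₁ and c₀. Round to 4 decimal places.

Forming XᵀX = [[95, 19]; [19, 5]] and Xᵀf = [-257, -52]ᵀ gives XᵀX·[c₁, c₀]ᵀ = Xᵀf.
det = 95·5 − 19² = 114.
c₁ = ((-257)·5 − 19·(-52))/114 = -99/38; c₀ = (95·(-52) − 19·(-257))/114 = -1/2.

c₁ = -2.6053, c₀ = -0.5000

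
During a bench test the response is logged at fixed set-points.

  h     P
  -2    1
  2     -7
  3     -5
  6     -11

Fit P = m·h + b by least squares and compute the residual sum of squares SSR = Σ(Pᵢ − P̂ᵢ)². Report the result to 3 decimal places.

SSR = 6.107

Normal-equation sums: Σh·h = 53, Σh = 9, Σ1 = 4.
For XᵀP: Σh·P = -97, ΣP = -22.
So XᵀX·[m, b]ᵀ = XᵀP: [[53, 9]; [9, 4]]·[m, b]ᵀ = [-97, -22]ᵀ.
Determinant 53·4 − 9² = 131.
m = ((-97)·4 − 9·(-22))/131 = -190/131; b = (53·(-22) − 9·(-97))/131 = -293/131.
Residuals: 44/131, -244/131, 208/131, -8/131; SSR = 800/131.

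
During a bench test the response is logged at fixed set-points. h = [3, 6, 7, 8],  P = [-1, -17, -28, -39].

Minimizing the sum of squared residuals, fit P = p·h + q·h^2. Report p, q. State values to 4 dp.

From the data, Σh·h = 158, Σh·h^2 = 1098, Σh^2·h^2 = 7874.
And Σh·P = -613, Σh^2·P = -4489.
det = 158·7874 − 1098² = 38488.
p = ((-613)·7874 − 1098·(-4489))/38488 = 12770/4811; q = (158·(-4489) − 1098·(-613))/38488 = -9047/9622.

p = 2.6543, q = -0.9402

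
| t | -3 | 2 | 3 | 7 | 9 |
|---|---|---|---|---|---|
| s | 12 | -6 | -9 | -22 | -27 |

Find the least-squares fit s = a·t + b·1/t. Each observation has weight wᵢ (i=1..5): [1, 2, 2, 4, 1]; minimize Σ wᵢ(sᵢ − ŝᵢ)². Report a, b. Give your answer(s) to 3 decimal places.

Normal-equation sums: Σwᵢ·t·t = 312, Σwᵢ·t·1/t = 10, Σwᵢ·1/t·1/t = 7361/7938.
Right-hand side: Σwᵢ·t·s = -973, Σwᵢ·1/t·s = -221/7.
XᵀWX·[a, b]ᵀ = XᵀWs becomes [[312, 10]; [10, 7361/7938]]·[a, b]ᵀ = [-973, -221/7]ᵀ.
Δ = 312·(7361/7938) − 10² = 250472/1323.
a = ((-973)·(7361/7938) − 10·(-221/7))/(250472/1323) = -4656113/1502832; b = (312·(-221/7) − 10·(-973))/(250472/1323) = -79569/125236.

a = -3.098, b = -0.635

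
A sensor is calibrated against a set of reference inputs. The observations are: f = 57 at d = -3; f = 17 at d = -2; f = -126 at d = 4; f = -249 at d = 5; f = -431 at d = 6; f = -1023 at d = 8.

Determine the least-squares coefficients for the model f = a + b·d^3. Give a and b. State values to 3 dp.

Forming XᵀX = [[6, 882]; [882, 329314]] and Xᵀf = [-1755, -657736]ᵀ gives XᵀX·[a, b]ᵀ = Xᵀf.
Δ = 6·329314 − 882² = 1197960.
a = ((-1755)·329314 − 882·(-657736))/1197960 = 362847/199660; b = (6·(-657736) − 882·(-1755))/1197960 = -399751/199660.

a = 1.817, b = -2.002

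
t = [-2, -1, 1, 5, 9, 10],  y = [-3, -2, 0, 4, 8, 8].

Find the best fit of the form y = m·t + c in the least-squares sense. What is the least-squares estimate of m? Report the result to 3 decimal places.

m = 0.952

AᵀA·[m, c]ᵀ = Aᵀy reads: 212·m + 22·c = 180;  22·m + 6·c = 15.
Δ = 212·6 − 22² = 788.
m = (180·6 − 22·15)/788 = 375/394; c = (212·15 − 22·180)/788 = -195/197.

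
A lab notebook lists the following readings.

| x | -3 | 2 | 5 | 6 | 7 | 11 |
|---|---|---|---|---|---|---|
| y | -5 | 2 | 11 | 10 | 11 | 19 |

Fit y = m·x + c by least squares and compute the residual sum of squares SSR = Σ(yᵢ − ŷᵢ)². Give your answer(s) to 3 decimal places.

SSR = 9.035

The normal system MᵀM·[m, c]ᵀ = Mᵀy is [[244, 28]; [28, 6]]·[m, c]ᵀ = [420, 48]ᵀ.
Δ = 244·6 − 28² = 680.
m = (420·6 − 28·48)/680 = 147/85; c = (244·48 − 28·420)/680 = -6/85.
Residuals: 22/85, -118/85, 206/85, -26/85, -88/85, 4/85; SSR = 768/85.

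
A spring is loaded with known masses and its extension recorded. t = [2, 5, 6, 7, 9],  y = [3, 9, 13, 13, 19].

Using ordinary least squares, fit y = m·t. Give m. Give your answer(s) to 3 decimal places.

Sums needed: Σt·t = 195.
Right-hand side: Σt·y = 391.
Normal equations: [[195]]·[m]ᵀ = [391]ᵀ.
m = 391/195 = 2.00513.

m = 2.005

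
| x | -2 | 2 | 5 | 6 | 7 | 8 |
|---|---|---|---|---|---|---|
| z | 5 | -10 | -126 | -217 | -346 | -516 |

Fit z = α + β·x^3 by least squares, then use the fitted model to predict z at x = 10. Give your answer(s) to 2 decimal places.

Compute the Gram sums: Σ1 = 6, Σx^3 = 1196, Σx^3·x^3 = 442202.
For Mᵀz: Σz = -1210, Σx^3·z = -445612.
Eliminating β: 442202·(row 1) − 1196·(row 2) gives 1222796·α = 442202·(-1210) − 1196·(-445612) = -2112468, so α = -528117/305699.
Then β = ((-445612) − 1196·(-528117/305699))/442202 = -306628/305699.
At x = 10: ẑ = (-528117/305699)·(1) + (-306628/305699)·(1000) = -307156117/305699.

ẑ = -1004.77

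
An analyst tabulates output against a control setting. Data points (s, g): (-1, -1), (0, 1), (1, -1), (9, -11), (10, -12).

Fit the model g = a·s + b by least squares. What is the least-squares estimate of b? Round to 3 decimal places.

b = -0.417

Normal-equation sums: Σs·s = 183, Σs = 19, Σ1 = 5.
For Aᵀg: Σs·g = -219, Σg = -24.
Normal equations: [[183, 19]; [19, 5]]·[a, b]ᵀ = [-219, -24]ᵀ.
det = 183·5 − 19² = 554.
a = ((-219)·5 − 19·(-24))/554 = -639/554; b = (183·(-24) − 19·(-219))/554 = -231/554.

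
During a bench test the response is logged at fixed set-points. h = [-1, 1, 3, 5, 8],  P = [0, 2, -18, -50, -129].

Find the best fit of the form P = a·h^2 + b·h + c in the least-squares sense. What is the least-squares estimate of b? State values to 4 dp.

The normal equations are: 4804·a + 664·b + 100·c = -9666;  664·a + 100·b + 16·c = -1334;  100·a + 16·b + 5·c = -195.
(Σh^2·h^2 = 4804, Σh^2·h = 664, Σh^2 = 100, Σh·h = 100, Σh = 16, Σ1 = 5, Σh^2·P = -9666, Σh·P = -1334, ΣP = -195.)
Row-reducing yields a = -23213/11562, b = -4585/11562, c = 4669/1927.

b = -0.3966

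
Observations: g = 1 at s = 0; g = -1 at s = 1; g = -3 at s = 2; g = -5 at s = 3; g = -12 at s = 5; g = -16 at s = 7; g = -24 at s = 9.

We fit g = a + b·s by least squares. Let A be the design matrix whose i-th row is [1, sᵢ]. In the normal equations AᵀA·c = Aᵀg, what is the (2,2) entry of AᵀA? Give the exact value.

169

Row 2 ↔ basis s, column 2 ↔ basis s, so (AᵀA)_{2,2} = Σᵢ (s)·(s) = (0)·(0) + (1)·(1) + (2)·(2) + (3)·(3) + (5)·(5) + (7)·(7) + (9)·(9) = 169.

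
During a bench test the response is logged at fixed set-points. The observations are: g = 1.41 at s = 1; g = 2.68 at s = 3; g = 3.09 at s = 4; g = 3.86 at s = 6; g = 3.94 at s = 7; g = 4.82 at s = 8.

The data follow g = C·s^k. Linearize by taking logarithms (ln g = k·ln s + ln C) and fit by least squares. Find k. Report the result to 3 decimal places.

With ln gᵢ as the transformed response and ln sᵢ as the regressor:
AᵀA = [[14.4498, 8.3020]; [8.3020, 6]], rhs = [11.0058, 6.7522]ᵀ  (here Σln s = 8.3020, Σ(ln s)² = 14.4498, Σln g = 6.7522, Σln s·ln g = 11.0058).
Slope k = (n·Σln s·ln g − Σln s·Σln g)/(n·Σ(ln s)² − (Σln s)²) = (6·11.0058 − 8.3020·6.7522)/17.7753 = 0.56132; ln C = (Σln g − k·Σln s)/n = 0.34868.

k = 0.561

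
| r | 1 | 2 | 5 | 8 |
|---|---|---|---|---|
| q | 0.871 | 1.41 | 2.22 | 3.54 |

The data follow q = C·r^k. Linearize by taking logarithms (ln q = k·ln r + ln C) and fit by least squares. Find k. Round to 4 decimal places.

k = 0.6425

Let Y = ln q. Fitting Y = k·ln r + ln C by least squares:
Σln r = 4.3820, Σ(ln r)² = 7.3948, Σln q = 2.2671, Σln r·ln q = 4.1504.
Equations: 7.3948·k + 4.3820·ln C = 4.1504;  4.3820·k + 4·ln C = 2.2671.
Slope k = (n·Σln r·ln q − Σln r·Σln q)/(n·Σ(ln r)² − (Σln r)²) = (4·4.1504 − 4.3820·2.2671)/10.3771 = 0.64247; ln C = (Σln q − k·Σln r)/n = -0.13705.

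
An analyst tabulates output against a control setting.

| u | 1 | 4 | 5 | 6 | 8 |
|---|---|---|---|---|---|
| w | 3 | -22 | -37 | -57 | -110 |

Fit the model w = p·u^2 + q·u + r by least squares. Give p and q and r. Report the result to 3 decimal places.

p = -2.013, q = 2.025, r = 2.848

With design matrix X, XᵀX = [[6274, 918, 142]; [918, 142, 24]; [142, 24, 5]] and Xᵀw = [-10366, -1492, -223]ᵀ.
Inverting the 3×3 Gram matrix, [p, q, r]ᵀ = [-2629/1306, 2645/1306, 1860/653]ᵀ.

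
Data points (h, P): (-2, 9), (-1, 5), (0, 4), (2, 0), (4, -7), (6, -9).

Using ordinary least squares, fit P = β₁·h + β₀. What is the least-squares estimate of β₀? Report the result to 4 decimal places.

From the data, Σh·h = 61, Σh = 9, Σ1 = 6.
Moment sums: Σh·P = -105, ΣP = 2.
XᵀX·[β₁, β₀]ᵀ = XᵀP becomes [[61, 9]; [9, 6]]·[β₁, β₀]ᵀ = [-105, 2]ᵀ.
Δ = 61·6 − 9² = 285.
β₁ = ((-105)·6 − 9·2)/285 = -216/95; β₀ = (61·2 − 9·(-105))/285 = 1067/285.

β₀ = 3.7439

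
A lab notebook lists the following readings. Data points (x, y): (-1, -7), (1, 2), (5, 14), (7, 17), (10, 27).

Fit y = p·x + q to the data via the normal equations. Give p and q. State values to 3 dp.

p = 2.965, q = -2.444

The normal system AᵀA·[p, q]ᵀ = Aᵀy is [[176, 22]; [22, 5]]·[p, q]ᵀ = [468, 53]ᵀ.
Δ = 176·5 − 22² = 396.
p = (468·5 − 22·53)/396 = 587/198; q = (176·53 − 22·468)/396 = -22/9.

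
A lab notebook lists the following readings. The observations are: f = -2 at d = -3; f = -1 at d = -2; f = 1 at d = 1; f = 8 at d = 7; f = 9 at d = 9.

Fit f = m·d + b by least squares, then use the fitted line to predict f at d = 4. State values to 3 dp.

f̂ = 4.528

Forming MᵀM = [[144, 12]; [12, 5]] and Mᵀf = [146, 15]ᵀ gives MᵀM·[m, b]ᵀ = Mᵀf.
det = 144·5 − 12² = 576.
m = (146·5 − 12·15)/576 = 275/288; b = (144·15 − 12·146)/576 = 17/24.
At d = 4: f̂ = (275/288)·(4) + (17/24)·(1) = 163/36.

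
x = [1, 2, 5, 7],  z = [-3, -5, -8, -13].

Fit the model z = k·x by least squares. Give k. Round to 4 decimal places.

Forming AᵀA = [[79]] and Aᵀz = [-144]ᵀ gives AᵀA·[k]ᵀ = Aᵀz.
k = (-144)/79 = -1.82278.

k = -1.8228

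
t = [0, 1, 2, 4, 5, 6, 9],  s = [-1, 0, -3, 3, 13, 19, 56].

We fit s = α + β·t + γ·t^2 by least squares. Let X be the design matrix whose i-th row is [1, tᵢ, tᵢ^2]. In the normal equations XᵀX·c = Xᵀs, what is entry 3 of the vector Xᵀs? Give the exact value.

5581

Entry 3 ↔ basis t^2, so (Xᵀs)_{3} = Σᵢ (t^2)·sᵢ = (0)·(-1) + (1)·(0) + (4)·(-3) + (16)·(3) + (25)·(13) + (36)·(19) + (81)·(56) = 5581.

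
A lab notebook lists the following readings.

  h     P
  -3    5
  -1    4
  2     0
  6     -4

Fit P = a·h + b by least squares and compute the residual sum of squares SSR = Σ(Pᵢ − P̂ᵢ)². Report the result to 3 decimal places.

SSR = 0.663

Compute the Gram sums: Σh·h = 50, Σh = 4, Σ1 = 4.
For AᵀP: Σh·P = -43, ΣP = 5.
Eliminating b: 4·(row 1) − 4·(row 2) gives 184·a = 4·(-43) − 4·5 = -192, so a = -24/23.
Then b = (5 − 4·(-24/23))/4 = 211/92.
Residuals: -39/92, 61/92, -19/92, -3/92; SSR = 61/92.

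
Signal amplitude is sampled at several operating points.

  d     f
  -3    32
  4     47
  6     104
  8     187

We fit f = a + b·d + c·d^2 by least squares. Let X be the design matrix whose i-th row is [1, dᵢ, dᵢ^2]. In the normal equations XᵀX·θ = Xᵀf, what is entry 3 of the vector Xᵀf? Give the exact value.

16752

Entry 3 ↔ basis d^2, so (Xᵀf)_{3} = Σᵢ (d^2)·fᵢ = (9)·(32) + (16)·(47) + (36)·(104) + (64)·(187) = 16752.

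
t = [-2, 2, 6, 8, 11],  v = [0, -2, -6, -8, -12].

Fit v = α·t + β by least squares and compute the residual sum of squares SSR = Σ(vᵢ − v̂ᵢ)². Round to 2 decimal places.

Compute the Gram sums: Σt·t = 229, Σt = 25, Σ1 = 5.
Moment sums: Σt·v = -236, Σv = -28.
det = 229·5 − 25² = 520.
α = ((-236)·5 − 25·(-28))/520 = -12/13; β = (229·(-28) − 25·(-236))/520 = -64/65.
Residuals: -56/65, 54/65, 34/65, 24/65, -56/65; SSR = 168/65.

SSR = 2.58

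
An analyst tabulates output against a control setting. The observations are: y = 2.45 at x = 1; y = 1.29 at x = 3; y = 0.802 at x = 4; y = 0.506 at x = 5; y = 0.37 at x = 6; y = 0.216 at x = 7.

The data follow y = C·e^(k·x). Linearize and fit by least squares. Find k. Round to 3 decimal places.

Let Y = ln y. Fitting Y = k·x + ln C by least squares:
Σx = 26.0000, Σ(x)² = 136.0000, Σln y = -2.2779, Σx·ln y = -19.3215.
Equations: 136.0000·k + 26.0000·ln C = -19.3215;  26.0000·k + 6·ln C = -2.2779.
Solving (det = 140.0000): k = -0.40503, ln C = 1.37550.

k = -0.405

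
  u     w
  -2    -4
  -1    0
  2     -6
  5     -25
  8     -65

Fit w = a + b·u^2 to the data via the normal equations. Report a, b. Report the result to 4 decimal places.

a = -0.1800, b = -1.0112

Normal-equation sums: Σ1 = 5, Σu^2 = 98, Σu^2·u^2 = 4754.
Right-hand side: Σw = -100, Σu^2·w = -4825.
So AᵀA·[a, b]ᵀ = Aᵀw: [[5, 98]; [98, 4754]]·[a, b]ᵀ = [-100, -4825]ᵀ.
Eliminating b: 4754·(row 1) − 98·(row 2) gives 14166·a = 4754·(-100) − 98·(-4825) = -2550, so a = -425/2361.
Then b = ((-4825) − 98·(-425/2361))/4754 = -4775/4722.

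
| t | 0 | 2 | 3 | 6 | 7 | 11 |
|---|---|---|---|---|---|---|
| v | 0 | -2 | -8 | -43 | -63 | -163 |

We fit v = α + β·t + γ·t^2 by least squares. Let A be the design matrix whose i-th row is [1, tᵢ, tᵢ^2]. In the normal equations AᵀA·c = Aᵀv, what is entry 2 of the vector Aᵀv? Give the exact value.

Entry 2 ↔ basis t, so (Aᵀv)_{2} = Σᵢ (t)·vᵢ = (0)·(0) + (2)·(-2) + (3)·(-8) + (6)·(-43) + (7)·(-63) + (11)·(-163) = -2520.

-2520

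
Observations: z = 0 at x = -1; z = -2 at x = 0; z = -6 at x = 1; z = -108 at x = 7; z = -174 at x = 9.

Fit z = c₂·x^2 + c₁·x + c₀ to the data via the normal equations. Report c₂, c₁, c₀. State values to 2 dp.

The normal equations are: 8964·c₂ + 1072·c₁ + 132·c₀ = -19392;  1072·c₂ + 132·c₁ + 16·c₀ = -2328;  132·c₂ + 16·c₁ + 5·c₀ = -290.
Row-reducing yields c₂ = -12134/6481, c₁ = -14742/6481, c₀ = -8386/6481.

c₂ = -1.87, c₁ = -2.27, c₀ = -1.29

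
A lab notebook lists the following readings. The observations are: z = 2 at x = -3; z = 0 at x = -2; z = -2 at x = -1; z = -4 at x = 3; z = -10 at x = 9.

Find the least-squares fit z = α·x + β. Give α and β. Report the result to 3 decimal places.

Entries of AᵀA: Σx·x = 104, Σx = 6, Σ1 = 5.
Moment sums: Σx·z = -106, Σz = -14.
Normal equations: [[104, 6]; [6, 5]]·[α, β]ᵀ = [-106, -14]ᵀ.
Eliminating β: 5·(row 1) − 6·(row 2) gives 484·α = 5·(-106) − 6·(-14) = -446, so α = -223/242.
Then β = ((-14) − 6·(-223/242))/5 = -205/121.

α = -0.921, β = -1.694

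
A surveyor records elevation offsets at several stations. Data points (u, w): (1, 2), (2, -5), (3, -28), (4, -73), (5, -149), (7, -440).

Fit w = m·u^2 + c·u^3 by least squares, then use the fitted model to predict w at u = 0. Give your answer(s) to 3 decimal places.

ŵ = 0.000

From the data, Σu^2·u^2 = 3380, Σu^2·u^3 = 21232, Σu^3·u^3 = 138164.
Right-hand side: Σu^2·w = -26723, Σu^3·w = -175011.
AᵀA·[m, c]ᵀ = Aᵀw becomes [[3380, 21232]; [21232, 138164]]·[m, c]ᵀ = [-26723, -175011]ᵀ.
Eliminating c: 138164·(row 1) − 21232·(row 2) gives 16196496·m = 138164·(-26723) − 21232·(-175011) = 23676980, so m = 5919245/4049124.
Then c = ((-175011) − 21232·(5919245/4049124))/138164 = -6038611/4049124.
At u = 0: ŵ = (5919245/4049124)·(0) + (-6038611/4049124)·(0) = 0.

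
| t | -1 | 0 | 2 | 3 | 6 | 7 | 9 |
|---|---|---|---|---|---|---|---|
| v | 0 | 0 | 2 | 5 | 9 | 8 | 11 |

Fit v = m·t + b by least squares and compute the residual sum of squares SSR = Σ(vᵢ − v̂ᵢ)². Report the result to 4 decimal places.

SSR = 4.8836

Forming AᵀA = [[180, 26]; [26, 7]] and Aᵀv = [228, 35]ᵀ gives AᵀA·[m, b]ᵀ = Aᵀv.
Eliminating b: 7·(row 1) − 26·(row 2) gives 584·m = 7·228 − 26·35 = 686, so m = 343/292.
Then b = (35 − 26·(343/292))/7 = 93/146.
Residuals: 157/292, -93/146, -72/73, 245/292, 96/73, -251/292, -61/292; SSR = 713/146.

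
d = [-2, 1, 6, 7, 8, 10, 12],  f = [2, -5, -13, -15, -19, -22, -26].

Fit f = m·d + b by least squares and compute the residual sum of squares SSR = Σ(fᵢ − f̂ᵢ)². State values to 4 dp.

SSR = 3.8904

Entries of XᵀX: Σd·d = 398, Σd = 42, Σ1 = 7.
For Xᵀf: Σd·f = -876, Σf = -98.
Eliminating b: 7·(row 1) − 42·(row 2) gives 1022·m = 7·(-876) − 42·(-98) = -2016, so m = -144/73.
Then b = ((-98) − 42·(-144/73))/7 = -158/73.
Residuals: 16/73, -63/73, 1, 71/73, -77/73, -8/73, -12/73; SSR = 284/73.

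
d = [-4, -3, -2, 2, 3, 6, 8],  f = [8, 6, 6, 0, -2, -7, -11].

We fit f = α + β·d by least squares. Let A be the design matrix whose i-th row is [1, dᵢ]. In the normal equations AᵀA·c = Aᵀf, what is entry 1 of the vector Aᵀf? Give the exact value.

0

Entry 1 ↔ basis 1, so (Aᵀf)_{1} = Σᵢ fᵢ = (1)·(8) + (1)·(6) + (1)·(6) + (1)·(0) + (1)·(-2) + (1)·(-7) + (1)·(-11) = 0.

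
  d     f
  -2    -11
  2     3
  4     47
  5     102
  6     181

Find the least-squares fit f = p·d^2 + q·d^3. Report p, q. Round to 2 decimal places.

p = -0.99, q = 1.00

MᵀM·[p, q]ᵀ = Mᵀf reads: 2209·p + 11925·q = 9786;  11925·p + 66505·q = 54966.
det = 2209·66505 − 11925² = 4703920.
p = (9786·66505 − 11925·54966)/4703920 = -232581/235196; q = (2209·54966 − 11925·9786)/4703920 = 1180461/1175980.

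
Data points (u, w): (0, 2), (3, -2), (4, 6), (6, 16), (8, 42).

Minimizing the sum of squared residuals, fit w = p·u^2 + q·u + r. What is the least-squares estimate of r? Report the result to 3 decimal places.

The normal equations are: 5729·p + 819·q + 125·r = 3342;  819·p + 125·q + 21·r = 450;  125·p + 21·q + 5·r = 64.
Inverting the 3×3 Gram matrix, [p, q, r]ᵀ = [13541/11739, -2399/559, 23326/11739]ᵀ.

r = 1.987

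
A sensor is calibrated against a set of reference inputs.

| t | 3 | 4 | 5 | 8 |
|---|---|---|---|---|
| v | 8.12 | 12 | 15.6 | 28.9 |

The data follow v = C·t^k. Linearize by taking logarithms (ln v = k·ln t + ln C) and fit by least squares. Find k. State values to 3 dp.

k = 1.288

Let Y = ln v. Fitting Y = k·ln t + ln C by least squares:
XᵀX = [[10.0431, 6.1738]; [6.1738, 4]], rhs = [17.1621, 10.6903]ᵀ  (here Σln t = 6.1738, Σ(ln t)² = 10.0431, Σln v = 10.6903, Σln t·ln v = 17.1621).
Slope k = (n·Σln t·ln v − Σln t·Σln v)/(n·Σ(ln t)² − (Σln t)²) = (4·17.1621 − 6.1738·10.6903)/2.0569 = 1.28770; ln C = (Σln v − k·Σln t)/n = 0.68509.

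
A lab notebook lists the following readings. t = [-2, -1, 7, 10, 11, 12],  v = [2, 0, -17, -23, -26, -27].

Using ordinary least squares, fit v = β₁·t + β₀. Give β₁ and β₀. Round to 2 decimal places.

The normal equations are: 419·β₁ + 37·β₀ = -963;  37·β₁ + 6·β₀ = -91.
(Σt·t = 419, Σt = 37, Σ1 = 6, Σt·v = -963, Σv = -91.)
Δ = 419·6 − 37² = 1145.
β₁ = ((-963)·6 − 37·(-91))/1145 = -2411/1145; β₀ = (419·(-91) − 37·(-963))/1145 = -2498/1145.

β₁ = -2.11, β₀ = -2.18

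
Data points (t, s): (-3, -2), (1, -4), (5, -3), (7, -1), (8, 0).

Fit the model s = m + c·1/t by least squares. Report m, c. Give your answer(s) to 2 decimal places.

The normal system AᵀA·[m, c]ᵀ = Aᵀs is [[5, 953/840]; [953/840, 837649/705600]]·[m, c]ᵀ = [-10, -428/105]ᵀ.
Eliminating c: (837649/705600)·(row 1) − (953/840)·(row 2) gives (820009/176400)·m = (837649/705600)·(-10) − (953/840)·(-428/105) = -2556709/352800, so m = -2556709/1640018.
Then c = ((-428/105) − (953/840)·(-2556709/1640018))/(837649/705600) = -1593900/820009.

m = -1.56, c = -1.94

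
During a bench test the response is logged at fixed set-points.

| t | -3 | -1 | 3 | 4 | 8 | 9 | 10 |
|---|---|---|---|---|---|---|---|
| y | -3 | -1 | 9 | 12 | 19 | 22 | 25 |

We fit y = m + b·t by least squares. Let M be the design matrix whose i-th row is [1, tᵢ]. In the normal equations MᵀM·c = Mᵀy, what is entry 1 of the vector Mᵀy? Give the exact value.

83

Entry 1 ↔ basis 1, so (Mᵀy)_{1} = Σᵢ yᵢ = (1)·(-3) + (1)·(-1) + (1)·(9) + (1)·(12) + (1)·(19) + (1)·(22) + (1)·(25) = 83.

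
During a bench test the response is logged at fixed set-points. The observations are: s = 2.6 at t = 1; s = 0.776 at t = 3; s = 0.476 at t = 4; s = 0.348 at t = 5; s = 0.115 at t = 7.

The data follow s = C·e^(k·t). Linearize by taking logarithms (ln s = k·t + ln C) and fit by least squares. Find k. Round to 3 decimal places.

With ln sᵢ as the transformed response and tᵢ as the regressor:
Σt = 20.0000, Σ(t)² = 100.0000, Σln s = -3.2588, Σt·ln s = -23.1922.
Normal system: [[100.0000, 20.0000]; [20.0000, 5]]·[k, ln C]ᵀ = [-23.1922, -3.2588]ᵀ.
Slope k = (n·Σt·ln s − Σt·Σln s)/(n·Σ(t)² − (Σt)²) = (5·-23.1922 − 20.0000·-3.2588)/100.0000 = -0.50785; ln C = (Σln s − k·Σt)/n = 1.37963.

k = -0.508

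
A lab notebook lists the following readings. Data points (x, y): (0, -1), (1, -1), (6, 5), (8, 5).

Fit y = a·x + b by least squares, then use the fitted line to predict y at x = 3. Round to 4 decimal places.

The normal system AᵀA·[a, b]ᵀ = Aᵀy is [[101, 15]; [15, 4]]·[a, b]ᵀ = [69, 8]ᵀ.
det = 101·4 − 15² = 179.
a = (69·4 − 15·8)/179 = 156/179; b = (101·8 − 15·69)/179 = -227/179.
At x = 3: ŷ = (156/179)·(3) + (-227/179)·(1) = 241/179.

ŷ = 1.3464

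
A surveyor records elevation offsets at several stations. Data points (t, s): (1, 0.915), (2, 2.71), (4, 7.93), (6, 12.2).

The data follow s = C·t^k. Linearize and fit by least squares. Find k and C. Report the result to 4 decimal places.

k = 1.4682, C = 0.9504

With ln sᵢ as the transformed response and ln tᵢ as the regressor:
XᵀX = [[5.6127, 3.8712]; [3.8712, 4]], rhs = [8.0435, 5.4802]ᵀ  (here Σln t = 3.8712, Σ(ln t)² = 5.6127, Σln s = 5.4802, Σln t·ln s = 8.0435).
Δ = 5.6127·4 − (3.8712)² = 7.4645; k = (8.0435·4 − 3.8712·5.4802)/7.4645 = 1.46818, ln C = (5.6127·5.4802 − 3.8712·8.0435)/7.4645 = -0.05085, so C = exp(-0.05085) = 0.95042.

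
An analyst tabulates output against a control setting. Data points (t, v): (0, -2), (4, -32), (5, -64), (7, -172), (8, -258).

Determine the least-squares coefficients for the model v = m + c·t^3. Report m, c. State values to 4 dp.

m = -1.0502, c = -0.5007

Normal-equation sums: Σ1 = 5, Σt^3 = 1044, Σt^3·t^3 = 399514.
And Σv = -528, Σt^3·v = -201140.
MᵀM·[m, c]ᵀ = Mᵀv becomes [[5, 1044]; [1044, 399514]]·[m, c]ᵀ = [-528, -201140]ᵀ.
Determinant 5·399514 − 1044² = 907634.
m = ((-528)·399514 − 1044·(-201140))/907634 = -68088/64831; c = (5·(-201140) − 1044·(-528))/907634 = -32462/64831.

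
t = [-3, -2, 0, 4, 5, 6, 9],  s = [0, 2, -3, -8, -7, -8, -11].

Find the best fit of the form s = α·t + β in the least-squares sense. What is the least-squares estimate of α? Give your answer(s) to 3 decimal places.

α = -1.030

Sums needed: Σt·t = 171, Σt = 19, Σ1 = 7.
For Xᵀs: Σt·s = -218, Σs = -35.
XᵀX·[α, β]ᵀ = Xᵀs becomes [[171, 19]; [19, 7]]·[α, β]ᵀ = [-218, -35]ᵀ.
Eliminating β: 7·(row 1) − 19·(row 2) gives 836·α = 7·(-218) − 19·(-35) = -861, so α = -861/836.
Then β = ((-35) − 19·(-861/836))/7 = -97/44.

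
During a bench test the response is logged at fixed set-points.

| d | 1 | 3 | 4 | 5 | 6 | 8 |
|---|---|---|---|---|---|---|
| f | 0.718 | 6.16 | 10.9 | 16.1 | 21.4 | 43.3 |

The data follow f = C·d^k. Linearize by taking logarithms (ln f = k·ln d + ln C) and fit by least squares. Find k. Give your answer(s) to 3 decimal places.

k = 1.942

With ln fᵢ as the transformed response and ln dᵢ as the regressor:
XᵀX = [[13.2535, 7.9655]; [7.9655, 6]], rhs = [23.1057, 13.4859]ᵀ  (here Σln d = 7.9655, Σ(ln d)² = 13.2535, Σln f = 13.4859, Σln d·ln f = 23.1057).
Solving (det = 16.0713): k = 1.94208, ln C = -0.33064.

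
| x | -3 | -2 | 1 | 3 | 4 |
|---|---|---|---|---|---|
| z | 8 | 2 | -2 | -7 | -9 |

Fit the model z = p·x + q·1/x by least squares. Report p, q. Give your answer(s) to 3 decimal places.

p = -2.360, q = 1.011

Sums needed: Σx·x = 39, Σx·1/x = 5, Σ1/x·1/x = 221/144.
And Σx·z = -87, Σ1/x·z = -41/4.
So AᵀA·[p, q]ᵀ = Aᵀz: [[39, 5]; [5, 221/144]]·[p, q]ᵀ = [-87, -41/4]ᵀ.
Eliminating q: (221/144)·(row 1) − 5·(row 2) gives (1673/48)·p = (221/144)·(-87) − 5·(-41/4) = -3949/48, so p = -3949/1673.
Then q = ((-41/4) − 5·(-3949/1673))/(221/144) = 1692/1673.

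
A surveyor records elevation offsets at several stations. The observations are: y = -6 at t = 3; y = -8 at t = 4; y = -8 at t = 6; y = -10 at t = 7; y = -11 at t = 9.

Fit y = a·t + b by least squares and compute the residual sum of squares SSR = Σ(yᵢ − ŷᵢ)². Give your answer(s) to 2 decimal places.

SSR = 1.61

Entries of MᵀM: Σt·t = 191, Σt = 29, Σ1 = 5.
Right-hand side: Σt·y = -267, Σy = -43.
Eliminating b: 5·(row 1) − 29·(row 2) gives 114·a = 5·(-267) − 29·(-43) = -88, so a = -44/57.
Then b = ((-43) − 29·(-44/57))/5 = -235/57.
Residuals: 25/57, -15/19, 43/57, -9/19, 4/57; SSR = 92/57.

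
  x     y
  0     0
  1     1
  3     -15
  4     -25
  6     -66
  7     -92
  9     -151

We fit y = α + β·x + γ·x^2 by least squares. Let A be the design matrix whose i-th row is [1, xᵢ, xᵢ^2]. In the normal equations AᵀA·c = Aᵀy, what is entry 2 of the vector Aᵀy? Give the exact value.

Entry 2 ↔ basis x, so (Aᵀy)_{2} = Σᵢ (x)·yᵢ = (0)·(0) + (1)·(1) + (3)·(-15) + (4)·(-25) + (6)·(-66) + (7)·(-92) + (9)·(-151) = -2543.

-2543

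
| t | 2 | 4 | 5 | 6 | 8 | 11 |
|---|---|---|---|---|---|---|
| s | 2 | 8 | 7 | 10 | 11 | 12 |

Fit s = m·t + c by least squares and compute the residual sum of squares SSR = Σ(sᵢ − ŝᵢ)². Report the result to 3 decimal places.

From the data, Σt·t = 266, Σt = 36, Σ1 = 6.
Right-hand side: Σt·s = 351, Σs = 50.
So MᵀM·[m, c]ᵀ = Mᵀs: [[266, 36]; [36, 6]]·[m, c]ᵀ = [351, 50]ᵀ.
Eliminating c: 6·(row 1) − 36·(row 2) gives 300·m = 6·351 − 36·50 = 306, so m = 51/50.
Then c = (50 − 36·(51/50))/6 = 166/75.
Residuals: -169/75, 128/75, -47/150, 5/3, 47/75, -43/30; SSR = 1997/150.

SSR = 13.313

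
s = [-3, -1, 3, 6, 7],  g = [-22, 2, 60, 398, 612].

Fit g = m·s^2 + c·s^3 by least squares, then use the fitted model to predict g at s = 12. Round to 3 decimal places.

Normal-equation sums: Σs^2·s^2 = 3860, Σs^2·s^3 = 24582, Σs^3·s^3 = 165764.
Moment sums: Σs^2·g = 44660, Σs^3·g = 298096.
det = 3860·165764 − 24582² = 35574316.
m = (44660·165764 − 24582·298096)/35574316 = 18806092/8893579; c = (3860·298096 − 24582·44660)/35574316 = 13204610/8893579.
At s = 12: ĝ = (18806092/8893579)·(144) + (13204610/8893579)·(1728) = 25525643328/8893579.

ĝ = 2870.120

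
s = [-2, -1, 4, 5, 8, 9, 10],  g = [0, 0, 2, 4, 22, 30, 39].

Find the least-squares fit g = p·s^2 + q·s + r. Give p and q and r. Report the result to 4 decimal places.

p = 0.5163, q = -0.9968, r = -2.9085

Forming MᵀM = [[21555, 2421, 291]; [2421, 291, 33]; [291, 33, 7]] and Mᵀg = [7870, 864, 97]ᵀ gives MᵀM·[p, q, r]ᵀ = Mᵀg.
Row-reducing yields p = 54259/105084, q = -11639/11676, r = -7277/2502.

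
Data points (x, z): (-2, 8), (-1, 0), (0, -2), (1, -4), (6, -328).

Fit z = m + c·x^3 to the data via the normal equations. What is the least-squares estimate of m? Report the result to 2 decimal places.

Setting ∂/∂m … = 0 gives: 5·m + 208·c = -326;  208·m + 46722·c = -70916.
Determinant 5·46722 − 208² = 190346.
m = ((-326)·46722 − 208·(-70916))/190346 = -18494/7321; c = (5·(-70916) − 208·(-326))/190346 = -143386/95173.

m = -2.53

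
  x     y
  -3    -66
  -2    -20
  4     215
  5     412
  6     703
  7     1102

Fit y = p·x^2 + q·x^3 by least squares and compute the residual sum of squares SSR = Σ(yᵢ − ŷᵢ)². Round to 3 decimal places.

Entries of MᵀM: Σx^2·x^2 = 4675, Σx^2·x^3 = 28457, Σx^3·x^3 = 184819.
Moment sums: Σx^2·y = 92372, Σx^3·y = 597036.
So MᵀM·[p, q]ᵀ = Mᵀy: [[4675, 28457]; [28457, 184819]]·[p, q]ᵀ = [92372, 597036]ᵀ.
det = 4675·184819 − 28457² = 54227976.
p = (92372·184819 − 28457·597036)/54227976 = 10280902/6778497; q = (4675·597036 − 28457·92372)/54227976 = 1846742/616227.
Residuals: 2857818/2259499, -14180252/6778497, -7223945/6778497, -1184012/2259499, 2437309/2259499, -1618070/6778497; SSR = 58341610/6778497.

SSR = 8.607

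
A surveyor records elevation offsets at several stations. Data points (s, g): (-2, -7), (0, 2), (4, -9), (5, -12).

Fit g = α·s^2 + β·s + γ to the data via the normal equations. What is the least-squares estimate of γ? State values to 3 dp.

γ = 0.754

Forming XᵀX = [[897, 181, 45]; [181, 45, 7]; [45, 7, 4]] and Xᵀg = [-472, -82, -26]ᵀ gives XᵀX·[α, β, γ]ᵀ = Xᵀg.
Row-reducing yields α = -4293/4684, β = 8183/4684, γ = 1765/2342.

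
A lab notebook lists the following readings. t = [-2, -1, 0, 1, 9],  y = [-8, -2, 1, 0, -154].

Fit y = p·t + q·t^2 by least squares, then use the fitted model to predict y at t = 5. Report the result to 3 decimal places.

ŷ = -46.747

Normal-equation sums: Σt·t = 87, Σt·t^2 = 721, Σt^2·t^2 = 6579.
And Σt·y = -1368, Σt^2·y = -12508.
Determinant 87·6579 − 721² = 52532.
p = ((-1368)·6579 − 721·(-12508))/52532 = 4549/13133; q = (87·(-12508) − 721·(-1368))/52532 = -25467/13133.
At t = 5: ŷ = (4549/13133)·(5) + (-25467/13133)·(25) = -613930/13133.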